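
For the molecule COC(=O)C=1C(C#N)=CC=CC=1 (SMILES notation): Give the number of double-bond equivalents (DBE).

7

Molecular formula: C9H7NO2.
DoU = (2C + 2 + N − H − X) / 2, where X is the halogen count and O/S are ignored.
    = (2·9 + 2 + 1 − 7 − 0) / 2 = 14 / 2 = 7.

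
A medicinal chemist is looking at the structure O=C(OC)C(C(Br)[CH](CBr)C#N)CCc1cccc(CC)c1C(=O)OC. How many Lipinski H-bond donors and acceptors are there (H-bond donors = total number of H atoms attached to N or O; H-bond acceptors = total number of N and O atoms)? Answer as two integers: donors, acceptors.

0, 5

Donors: find every N or O and count the H atoms it carries.
  atom 1 (O): bond orders sum to 2 → 0 H
  atom 3 (O): bond orders sum to 2 → 0 H
  atom 12 (N): bond orders sum to 3 → 0 H
  atom 24 (O): bond orders sum to 2 → 0 H
  atom 25 (O): bond orders sum to 2 → 0 H
Lipinski HBD = 0.
Acceptors: N atoms = 1, O atoms = 4 → HBA = 5.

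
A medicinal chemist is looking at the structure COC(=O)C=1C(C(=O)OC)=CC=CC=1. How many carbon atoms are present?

Count every carbon token in the SMILES (each C, including those in ring-closure positions and inside branches).
Carbon count: 10.

10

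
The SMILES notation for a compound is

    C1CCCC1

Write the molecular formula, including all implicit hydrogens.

C5H10

Walk through each heavy atom and fill implicit hydrogens from standard valence (C 4, N 3, O 2, S 2, halogen 1):
  atom 1: C, bond orders sum to 2 (valence 4) → 2 H
  atom 2: C, bond orders sum to 2 (valence 4) → 2 H
  atom 3: C, bond orders sum to 2 (valence 4) → 2 H
  atom 4: C, bond orders sum to 2 (valence 4) → 2 H
  atom 5: C, bond orders sum to 2 (valence 4) → 2 H
Totals → C:5, H:10.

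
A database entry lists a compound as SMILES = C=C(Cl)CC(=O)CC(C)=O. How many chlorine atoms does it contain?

Scan the SMILES for Cl atoms (remember two-letter symbols like Cl and Br are single atoms).
Chlorine count: 1.

1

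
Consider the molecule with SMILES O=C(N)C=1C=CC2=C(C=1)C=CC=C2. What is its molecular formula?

Walk through each heavy atom and fill implicit hydrogens from standard valence (C 4, N 3, O 2, S 2, halogen 1):
  atom 1: O, bond orders sum to 2 (valence 2) → 0 H
  atom 2: C, bond orders sum to 4 (valence 4) → 0 H
  atom 3: N, bond orders sum to 1 (valence 3) → 2 H
  atom 4: C, bond orders sum to 4 (valence 4) → 0 H
  atom 5: C, bond orders sum to 3 (valence 4) → 1 H
  atom 6: C, bond orders sum to 3 (valence 4) → 1 H
  atom 7: C, bond orders sum to 4 (valence 4) → 0 H
  atom 8: C, bond orders sum to 4 (valence 4) → 0 H
  atom 9: C, bond orders sum to 3 (valence 4) → 1 H
  atom 10: C, bond orders sum to 3 (valence 4) → 1 H
  atom 11: C, bond orders sum to 3 (valence 4) → 1 H
  atom 12: C, bond orders sum to 3 (valence 4) → 1 H
  atom 13: C, bond orders sum to 3 (valence 4) → 1 H
Totals → C:11, H:9, N:1, O:1.
In Hill order: C11H9NO.

C11H9NO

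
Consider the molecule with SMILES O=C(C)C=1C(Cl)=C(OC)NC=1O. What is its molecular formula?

Walk through each heavy atom and fill implicit hydrogens from standard valence (C 4, N 3, O 2, S 2, halogen 1):
  atom 1: O, bond orders sum to 2 (valence 2) → 0 H
  atom 2: C, bond orders sum to 4 (valence 4) → 0 H
  atom 3: C, bond orders sum to 1 (valence 4) → 3 H
  atom 4: C, bond orders sum to 4 (valence 4) → 0 H
  atom 5: C, bond orders sum to 4 (valence 4) → 0 H
  atom 6: Cl (halogen, monovalent) → 0 H
  atom 7: C, bond orders sum to 4 (valence 4) → 0 H
  atom 8: O, bond orders sum to 2 (valence 2) → 0 H
  atom 9: C, bond orders sum to 1 (valence 4) → 3 H
  atom 10: N, bond orders sum to 2 (valence 3) → 1 H
  atom 11: C, bond orders sum to 4 (valence 4) → 0 H
  atom 12: O, bond orders sum to 1 (valence 2) → 1 H
Totals → C:7, H:8, Cl:1, N:1, O:3.

C7H8ClNO3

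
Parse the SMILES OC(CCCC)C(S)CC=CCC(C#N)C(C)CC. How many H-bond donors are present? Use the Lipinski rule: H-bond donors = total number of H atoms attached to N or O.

1

Donors: find every N or O and count the H atoms it carries.
  atom 1 (O): bond orders sum to 1 → 1 H
  atom 15 (N): bond orders sum to 3 → 0 H
Lipinski HBD = 1.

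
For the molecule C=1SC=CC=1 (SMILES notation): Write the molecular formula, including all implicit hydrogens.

C4H4S

Walk through each heavy atom and fill implicit hydrogens from standard valence (C 4, N 3, O 2, S 2, halogen 1):
  atom 1: C, bond orders sum to 3 (valence 4) → 1 H
  atom 2: S, bond orders sum to 2 (valence 2) → 0 H
  atom 3: C, bond orders sum to 3 (valence 4) → 1 H
  atom 4: C, bond orders sum to 3 (valence 4) → 1 H
  atom 5: C, bond orders sum to 3 (valence 4) → 1 H
Totals → C:4, H:4, S:1.
In Hill order: C4H4S.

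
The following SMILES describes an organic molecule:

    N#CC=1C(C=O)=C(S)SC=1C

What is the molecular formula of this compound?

C7H5NOS2

Walk through each heavy atom and fill implicit hydrogens from standard valence (C 4, N 3, O 2, S 2, halogen 1):
  atom 1: N, bond orders sum to 3 (valence 3) → 0 H
  atom 2: C, bond orders sum to 4 (valence 4) → 0 H
  atom 3: C, bond orders sum to 4 (valence 4) → 0 H
  atom 4: C, bond orders sum to 4 (valence 4) → 0 H
  atom 5: C, bond orders sum to 3 (valence 4) → 1 H
  atom 6: O, bond orders sum to 2 (valence 2) → 0 H
  atom 7: C, bond orders sum to 4 (valence 4) → 0 H
  atom 8: S, bond orders sum to 1 (valence 2) → 1 H
  atom 9: S, bond orders sum to 2 (valence 2) → 0 H
  atom 10: C, bond orders sum to 4 (valence 4) → 0 H
  atom 11: C, bond orders sum to 1 (valence 4) → 3 H
Totals → C:7, H:5, N:1, O:1, S:2.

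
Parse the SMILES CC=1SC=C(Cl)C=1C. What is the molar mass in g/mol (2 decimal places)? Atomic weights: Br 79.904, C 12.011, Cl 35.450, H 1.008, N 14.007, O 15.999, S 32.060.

146.63 g/mol

First, the molecular formula is C6H7ClS (counting implicit H from valence).
  C: 6 × 12.011 = 72.066
  Cl: 1 × 35.450 = 35.450
  H: 7 × 1.008 = 7.056
  S: 1 × 32.060 = 32.060
Sum: 6×12.011 + 1×35.450 + 7×1.008 + 1×32.060 = 146.632 → 146.63 g/mol.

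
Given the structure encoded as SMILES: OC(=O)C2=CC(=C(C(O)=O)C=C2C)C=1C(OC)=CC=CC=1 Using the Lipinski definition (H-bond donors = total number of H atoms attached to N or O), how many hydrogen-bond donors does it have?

Donors: find every N or O and count the H atoms it carries.
  atom 1 (O): bond orders sum to 1 → 1 H
  atom 3 (O): bond orders sum to 2 → 0 H
  atom 9 (O): bond orders sum to 1 → 1 H
  atom 10 (O): bond orders sum to 2 → 0 H
  atom 16 (O): bond orders sum to 2 → 0 H
Lipinski HBD = 2.

2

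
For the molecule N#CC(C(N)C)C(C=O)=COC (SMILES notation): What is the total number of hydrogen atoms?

Walk through each heavy atom and fill implicit hydrogens from standard valence (C 4, N 3, O 2, S 2, halogen 1):
  atom 1: N, bond orders sum to 3 (valence 3) → 0 H
  atom 2: C, bond orders sum to 4 (valence 4) → 0 H
  atom 3: C, bond orders sum to 3 (valence 4) → 1 H
  atom 4: C, bond orders sum to 3 (valence 4) → 1 H
  atom 5: N, bond orders sum to 1 (valence 3) → 2 H
  atom 6: C, bond orders sum to 1 (valence 4) → 3 H
  atom 7: C, bond orders sum to 4 (valence 4) → 0 H
  atom 8: C, bond orders sum to 3 (valence 4) → 1 H
  atom 9: O, bond orders sum to 2 (valence 2) → 0 H
  atom 10: C, bond orders sum to 3 (valence 4) → 1 H
  atom 11: O, bond orders sum to 2 (valence 2) → 0 H
  atom 12: C, bond orders sum to 1 (valence 4) → 3 H
Total hydrogens: 12.

12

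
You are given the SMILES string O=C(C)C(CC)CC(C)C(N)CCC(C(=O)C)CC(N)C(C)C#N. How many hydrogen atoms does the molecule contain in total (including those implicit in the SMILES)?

Walk through each heavy atom and fill implicit hydrogens from standard valence (C 4, N 3, O 2, S 2, halogen 1):
  atom 1: O, bond orders sum to 2 (valence 2) → 0 H
  atom 2: C, bond orders sum to 4 (valence 4) → 0 H
  atom 3: C, bond orders sum to 1 (valence 4) → 3 H
  atom 4: C, bond orders sum to 3 (valence 4) → 1 H
  atom 5: C, bond orders sum to 2 (valence 4) → 2 H
  atom 6: C, bond orders sum to 1 (valence 4) → 3 H
  atom 7: C, bond orders sum to 2 (valence 4) → 2 H
  atom 8: C, bond orders sum to 3 (valence 4) → 1 H
  atom 9: C, bond orders sum to 1 (valence 4) → 3 H
  atom 10: C, bond orders sum to 3 (valence 4) → 1 H
  atom 11: N, bond orders sum to 1 (valence 3) → 2 H
  atom 12: C, bond orders sum to 2 (valence 4) → 2 H
  atom 13: C, bond orders sum to 2 (valence 4) → 2 H
  atom 14: C, bond orders sum to 3 (valence 4) → 1 H
  atom 15: C, bond orders sum to 4 (valence 4) → 0 H
  atom 16: O, bond orders sum to 2 (valence 2) → 0 H
  atom 17: C, bond orders sum to 1 (valence 4) → 3 H
  atom 18: C, bond orders sum to 2 (valence 4) → 2 H
  atom 19: C, bond orders sum to 3 (valence 4) → 1 H
  atom 20: N, bond orders sum to 1 (valence 3) → 2 H
  atom 21: C, bond orders sum to 3 (valence 4) → 1 H
  atom 22: C, bond orders sum to 1 (valence 4) → 3 H
  atom 23: C, bond orders sum to 4 (valence 4) → 0 H
  atom 24: N, bond orders sum to 3 (valence 3) → 0 H
Total hydrogens: 35.

35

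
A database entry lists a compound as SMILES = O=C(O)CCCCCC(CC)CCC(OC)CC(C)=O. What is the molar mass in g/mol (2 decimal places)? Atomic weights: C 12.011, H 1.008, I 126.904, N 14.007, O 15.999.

286.41 g/mol

First, the molecular formula is C16H30O4 (counting implicit H from valence).
  C: 16 × 12.011 = 192.176
  H: 30 × 1.008 = 30.240
  O: 4 × 15.999 = 63.996
Sum: 16×12.011 + 30×1.008 + 4×15.999 = 286.412 → 286.41 g/mol.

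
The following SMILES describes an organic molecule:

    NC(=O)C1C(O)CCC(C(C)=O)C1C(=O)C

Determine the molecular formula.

C11H17NO4

Walk through each heavy atom and fill implicit hydrogens from standard valence (C 4, N 3, O 2, S 2, halogen 1):
  atom 1: N, bond orders sum to 1 (valence 3) → 2 H
  atom 2: C, bond orders sum to 4 (valence 4) → 0 H
  atom 3: O, bond orders sum to 2 (valence 2) → 0 H
  atom 4: C, bond orders sum to 3 (valence 4) → 1 H
  atom 5: C, bond orders sum to 3 (valence 4) → 1 H
  atom 6: O, bond orders sum to 1 (valence 2) → 1 H
  atom 7: C, bond orders sum to 2 (valence 4) → 2 H
  atom 8: C, bond orders sum to 2 (valence 4) → 2 H
  atom 9: C, bond orders sum to 3 (valence 4) → 1 H
  atom 10: C, bond orders sum to 4 (valence 4) → 0 H
  atom 11: C, bond orders sum to 1 (valence 4) → 3 H
  atom 12: O, bond orders sum to 2 (valence 2) → 0 H
  atom 13: C, bond orders sum to 3 (valence 4) → 1 H
  atom 14: C, bond orders sum to 4 (valence 4) → 0 H
  atom 15: O, bond orders sum to 2 (valence 2) → 0 H
  atom 16: C, bond orders sum to 1 (valence 4) → 3 H
Totals → C:11, H:17, N:1, O:4.
In Hill order: C11H17NO4.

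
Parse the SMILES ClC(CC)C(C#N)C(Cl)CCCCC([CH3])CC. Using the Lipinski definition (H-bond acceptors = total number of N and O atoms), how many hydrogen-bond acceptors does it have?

1

N atoms: 1; O atoms: 0.
Lipinski HBA = 1 + 0 = 1.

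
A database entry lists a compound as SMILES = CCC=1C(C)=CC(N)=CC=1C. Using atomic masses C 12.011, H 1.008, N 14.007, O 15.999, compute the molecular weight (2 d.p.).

First, the molecular formula is C10H15N (counting implicit H from valence).
  C: 10 × 12.011 = 120.110
  H: 15 × 1.008 = 15.120
  N: 1 × 14.007 = 14.007
Sum: 10×12.011 + 15×1.008 + 1×14.007 = 149.237 → 149.24 g/mol.

149.24 g/mol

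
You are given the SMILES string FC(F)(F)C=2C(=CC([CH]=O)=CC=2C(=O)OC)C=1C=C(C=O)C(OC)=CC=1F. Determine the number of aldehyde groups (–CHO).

2

The aldehyde motif appears at heavy-atom positions 9, 20 in the SMILES.
Other groups present: 1 ester, 1 ether.
Aldehyde count: 2.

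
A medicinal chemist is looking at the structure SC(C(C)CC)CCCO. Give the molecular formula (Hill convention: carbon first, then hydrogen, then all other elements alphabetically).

Walk through each heavy atom and fill implicit hydrogens from standard valence (C 4, N 3, O 2, S 2, halogen 1):
  atom 1: S, bond orders sum to 1 (valence 2) → 1 H
  atom 2: C, bond orders sum to 3 (valence 4) → 1 H
  atom 3: C, bond orders sum to 3 (valence 4) → 1 H
  atom 4: C, bond orders sum to 1 (valence 4) → 3 H
  atom 5: C, bond orders sum to 2 (valence 4) → 2 H
  atom 6: C, bond orders sum to 1 (valence 4) → 3 H
  atom 7: C, bond orders sum to 2 (valence 4) → 2 H
  atom 8: C, bond orders sum to 2 (valence 4) → 2 H
  atom 9: C, bond orders sum to 2 (valence 4) → 2 H
  atom 10: O, bond orders sum to 1 (valence 2) → 1 H
Totals → C:8, H:18, O:1, S:1.
In Hill order: C8H18OS.

C8H18OS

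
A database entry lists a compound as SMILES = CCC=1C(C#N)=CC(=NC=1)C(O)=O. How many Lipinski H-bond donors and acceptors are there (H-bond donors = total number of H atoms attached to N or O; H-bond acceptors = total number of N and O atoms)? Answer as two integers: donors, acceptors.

Donors: find every N or O and count the H atoms it carries.
  atom 6 (N): bond orders sum to 3 → 0 H
  atom 9 (N): bond orders sum to 3 → 0 H
  atom 12 (O): bond orders sum to 1 → 1 H
  atom 13 (O): bond orders sum to 2 → 0 H
Lipinski HBD = 1.
Acceptors: N atoms = 2, O atoms = 2 → HBA = 4.

1, 4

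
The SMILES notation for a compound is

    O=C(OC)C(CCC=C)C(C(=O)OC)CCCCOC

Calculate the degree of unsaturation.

3

Molecular formula: C15H26O5.
DoU = (2C + 2 + N − H − X) / 2, where X is the halogen count and O/S are ignored.
    = (2·15 + 2 + 0 − 26 − 0) / 2 = 6 / 2 = 3.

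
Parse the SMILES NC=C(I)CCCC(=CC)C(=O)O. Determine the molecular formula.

C9H14INO2

Walk through each heavy atom and fill implicit hydrogens from standard valence (C 4, N 3, O 2, S 2, halogen 1):
  atom 1: N, bond orders sum to 1 (valence 3) → 2 H
  atom 2: C, bond orders sum to 3 (valence 4) → 1 H
  atom 3: C, bond orders sum to 4 (valence 4) → 0 H
  atom 4: I (halogen, monovalent) → 0 H
  atom 5: C, bond orders sum to 2 (valence 4) → 2 H
  atom 6: C, bond orders sum to 2 (valence 4) → 2 H
  atom 7: C, bond orders sum to 2 (valence 4) → 2 H
  atom 8: C, bond orders sum to 4 (valence 4) → 0 H
  atom 9: C, bond orders sum to 3 (valence 4) → 1 H
  atom 10: C, bond orders sum to 1 (valence 4) → 3 H
  atom 11: C, bond orders sum to 4 (valence 4) → 0 H
  atom 12: O, bond orders sum to 2 (valence 2) → 0 H
  atom 13: O, bond orders sum to 1 (valence 2) → 1 H
Totals → C:9, H:14, I:1, N:1, O:2.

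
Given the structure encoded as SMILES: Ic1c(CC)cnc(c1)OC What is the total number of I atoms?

1

Scan the SMILES for I atoms (remember two-letter symbols like Cl and Br are single atoms).
Iodine count: 1.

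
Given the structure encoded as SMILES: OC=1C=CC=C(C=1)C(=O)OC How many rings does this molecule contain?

In SMILES, each pair of matching ring-closure digits denotes one ring-closing bond; the number of such bonds equals the number of independent rings.
Ring-closure bonds here: 1.

1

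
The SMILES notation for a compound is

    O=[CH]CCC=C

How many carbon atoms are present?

5

Count every carbon token in the SMILES (each C, including those in ring-closure positions and inside branches).
Carbon count: 5.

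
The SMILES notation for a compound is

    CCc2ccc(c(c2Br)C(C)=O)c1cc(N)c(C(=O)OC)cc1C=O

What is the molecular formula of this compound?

Walk through each heavy atom and fill implicit hydrogens from standard valence (C 4, N 3, O 2, S 2, halogen 1); for lowercase aromatic atoms, an aromatic c carries 1 H when it has two neighbours and 0 H with three, and aromatic n carries 0 H:
  atom 1: C, bond orders sum to 1 (valence 4) → 3 H
  atom 2: C, bond orders sum to 2 (valence 4) → 2 H
  atom 3: aromatic c, 3 neighbours → 0 H
  atom 4: aromatic c, 2 neighbours → 1 H
  atom 5: aromatic c, 2 neighbours → 1 H
  atom 6: aromatic c, 3 neighbours → 0 H
  atom 7: aromatic c, 3 neighbours → 0 H
  atom 8: aromatic c, 3 neighbours → 0 H
  atom 9: Br (halogen, monovalent) → 0 H
  atom 10: C, bond orders sum to 4 (valence 4) → 0 H
  atom 11: C, bond orders sum to 1 (valence 4) → 3 H
  atom 12: O, bond orders sum to 2 (valence 2) → 0 H
  atom 13: aromatic c, 3 neighbours → 0 H
  atom 14: aromatic c, 2 neighbours → 1 H
  atom 15: aromatic c, 3 neighbours → 0 H
  atom 16: N, bond orders sum to 1 (valence 3) → 2 H
  atom 17: aromatic c, 3 neighbours → 0 H
  atom 18: C, bond orders sum to 4 (valence 4) → 0 H
  atom 19: O, bond orders sum to 2 (valence 2) → 0 H
  atom 20: O, bond orders sum to 2 (valence 2) → 0 H
  atom 21: C, bond orders sum to 1 (valence 4) → 3 H
  atom 22: aromatic c, 2 neighbours → 1 H
  atom 23: aromatic c, 3 neighbours → 0 H
  atom 24: C, bond orders sum to 3 (valence 4) → 1 H
  atom 25: O, bond orders sum to 2 (valence 2) → 0 H
Totals → C:19, H:18, Br:1, N:1, O:4.

C19H18BrNO4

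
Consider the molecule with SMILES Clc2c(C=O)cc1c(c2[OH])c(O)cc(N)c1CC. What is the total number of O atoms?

Scan the SMILES for O atoms (remember two-letter symbols like Cl and Br are single atoms).
Oxygen count: 3.

3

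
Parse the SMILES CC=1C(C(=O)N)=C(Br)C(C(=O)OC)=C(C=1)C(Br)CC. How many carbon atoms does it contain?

13

Count every carbon token in the SMILES (each C, including those in ring-closure positions and inside branches).
Carbon count: 13.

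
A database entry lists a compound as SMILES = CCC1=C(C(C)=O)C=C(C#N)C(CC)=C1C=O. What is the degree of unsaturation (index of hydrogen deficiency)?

8

Molecular formula: C14H15NO2.
DoU = (2C + 2 + N − H − X) / 2, where X is the halogen count and O/S are ignored.
    = (2·14 + 2 + 1 − 15 − 0) / 2 = 16 / 2 = 8.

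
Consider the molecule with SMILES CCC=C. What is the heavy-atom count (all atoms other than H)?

Every atom symbol written in the SMILES (organic subset) is one heavy atom; implicit H are not written.
Heavy atoms by element → C:4.
Total: 4.

4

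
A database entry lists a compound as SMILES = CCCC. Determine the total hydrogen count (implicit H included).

Walk through each heavy atom and fill implicit hydrogens from standard valence (C 4, N 3, O 2, S 2, halogen 1):
  atom 1: C, bond orders sum to 1 (valence 4) → 3 H
  atom 2: C, bond orders sum to 2 (valence 4) → 2 H
  atom 3: C, bond orders sum to 2 (valence 4) → 2 H
  atom 4: C, bond orders sum to 1 (valence 4) → 3 H
Total hydrogens: 10.

10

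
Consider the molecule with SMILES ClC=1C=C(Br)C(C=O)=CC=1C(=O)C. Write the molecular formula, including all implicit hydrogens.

Walk through each heavy atom and fill implicit hydrogens from standard valence (C 4, N 3, O 2, S 2, halogen 1):
  atom 1: Cl (halogen, monovalent) → 0 H
  atom 2: C, bond orders sum to 4 (valence 4) → 0 H
  atom 3: C, bond orders sum to 3 (valence 4) → 1 H
  atom 4: C, bond orders sum to 4 (valence 4) → 0 H
  atom 5: Br (halogen, monovalent) → 0 H
  atom 6: C, bond orders sum to 4 (valence 4) → 0 H
  atom 7: C, bond orders sum to 3 (valence 4) → 1 H
  atom 8: O, bond orders sum to 2 (valence 2) → 0 H
  atom 9: C, bond orders sum to 3 (valence 4) → 1 H
  atom 10: C, bond orders sum to 4 (valence 4) → 0 H
  atom 11: C, bond orders sum to 4 (valence 4) → 0 H
  atom 12: O, bond orders sum to 2 (valence 2) → 0 H
  atom 13: C, bond orders sum to 1 (valence 4) → 3 H
Totals → C:9, H:6, Br:1, Cl:1, O:2.

C9H6BrClO2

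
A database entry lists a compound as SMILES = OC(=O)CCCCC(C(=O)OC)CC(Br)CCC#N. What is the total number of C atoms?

Count every carbon token in the SMILES (each C, including those in ring-closure positions and inside branches).
Carbon count: 13.

13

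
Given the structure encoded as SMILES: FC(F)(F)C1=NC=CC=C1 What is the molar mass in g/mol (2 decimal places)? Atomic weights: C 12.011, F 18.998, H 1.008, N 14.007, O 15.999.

First, the molecular formula is C6H4F3N (counting implicit H from valence).
  C: 6 × 12.011 = 72.066
  F: 3 × 18.998 = 56.994
  H: 4 × 1.008 = 4.032
  N: 1 × 14.007 = 14.007
Sum: 6×12.011 + 3×18.998 + 4×1.008 + 1×14.007 = 147.099 → 147.10 g/mol.

147.10 g/mol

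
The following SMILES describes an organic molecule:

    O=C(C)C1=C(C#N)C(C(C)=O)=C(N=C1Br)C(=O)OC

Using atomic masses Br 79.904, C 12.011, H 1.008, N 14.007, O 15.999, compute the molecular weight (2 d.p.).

First, the molecular formula is C12H9BrN2O4 (counting implicit H from valence).
  Br: 1 × 79.904 = 79.904
  C: 12 × 12.011 = 144.132
  H: 9 × 1.008 = 9.072
  N: 2 × 14.007 = 28.014
  O: 4 × 15.999 = 63.996
Sum: 1×79.904 + 12×12.011 + 9×1.008 + 2×14.007 + 4×15.999 = 325.118 → 325.12 g/mol.

325.12 g/mol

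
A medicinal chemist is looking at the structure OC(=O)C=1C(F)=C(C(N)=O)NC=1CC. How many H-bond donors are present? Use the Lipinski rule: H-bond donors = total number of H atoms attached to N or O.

4

Donors: find every N or O and count the H atoms it carries.
  atom 1 (O): bond orders sum to 1 → 1 H
  atom 3 (O): bond orders sum to 2 → 0 H
  atom 9 (N): bond orders sum to 1 → 2 H
  atom 10 (O): bond orders sum to 2 → 0 H
  atom 11 (N): bond orders sum to 2 → 1 H
Lipinski HBD = 4.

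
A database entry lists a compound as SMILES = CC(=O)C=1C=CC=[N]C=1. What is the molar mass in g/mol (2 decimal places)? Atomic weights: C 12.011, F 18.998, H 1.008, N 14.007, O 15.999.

121.14 g/mol

First, the molecular formula is C7H7NO (counting implicit H from valence).
  C: 7 × 12.011 = 84.077
  H: 7 × 1.008 = 7.056
  N: 1 × 14.007 = 14.007
  O: 1 × 15.999 = 15.999
Sum: 7×12.011 + 7×1.008 + 1×14.007 + 1×15.999 = 121.139 → 121.14 g/mol.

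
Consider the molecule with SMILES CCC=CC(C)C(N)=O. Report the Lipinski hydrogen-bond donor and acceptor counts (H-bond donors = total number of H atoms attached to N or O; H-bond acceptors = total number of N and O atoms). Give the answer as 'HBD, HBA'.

2, 2

Donors: find every N or O and count the H atoms it carries.
  atom 8 (N): bond orders sum to 1 → 2 H
  atom 9 (O): bond orders sum to 2 → 0 H
Lipinski HBD = 2.
Acceptors: N atoms = 1, O atoms = 1 → HBA = 2.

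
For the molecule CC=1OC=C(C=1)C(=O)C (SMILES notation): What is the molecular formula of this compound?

Walk through each heavy atom and fill implicit hydrogens from standard valence (C 4, N 3, O 2, S 2, halogen 1):
  atom 1: C, bond orders sum to 1 (valence 4) → 3 H
  atom 2: C, bond orders sum to 4 (valence 4) → 0 H
  atom 3: O, bond orders sum to 2 (valence 2) → 0 H
  atom 4: C, bond orders sum to 3 (valence 4) → 1 H
  atom 5: C, bond orders sum to 4 (valence 4) → 0 H
  atom 6: C, bond orders sum to 3 (valence 4) → 1 H
  atom 7: C, bond orders sum to 4 (valence 4) → 0 H
  atom 8: O, bond orders sum to 2 (valence 2) → 0 H
  atom 9: C, bond orders sum to 1 (valence 4) → 3 H
Totals → C:7, H:8, O:2.
In Hill order: C7H8O2.

C7H8O2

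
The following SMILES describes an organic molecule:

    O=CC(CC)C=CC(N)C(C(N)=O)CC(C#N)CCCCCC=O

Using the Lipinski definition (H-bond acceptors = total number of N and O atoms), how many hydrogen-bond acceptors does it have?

N atoms: 3; O atoms: 3.
Lipinski HBA = 3 + 3 = 6.

6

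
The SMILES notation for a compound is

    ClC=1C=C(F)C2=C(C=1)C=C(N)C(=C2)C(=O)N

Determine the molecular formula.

C11H8ClFN2O

Walk through each heavy atom and fill implicit hydrogens from standard valence (C 4, N 3, O 2, S 2, halogen 1):
  atom 1: Cl (halogen, monovalent) → 0 H
  atom 2: C, bond orders sum to 4 (valence 4) → 0 H
  atom 3: C, bond orders sum to 3 (valence 4) → 1 H
  atom 4: C, bond orders sum to 4 (valence 4) → 0 H
  atom 5: F (halogen, monovalent) → 0 H
  atom 6: C, bond orders sum to 4 (valence 4) → 0 H
  atom 7: C, bond orders sum to 4 (valence 4) → 0 H
  atom 8: C, bond orders sum to 3 (valence 4) → 1 H
  atom 9: C, bond orders sum to 3 (valence 4) → 1 H
  atom 10: C, bond orders sum to 4 (valence 4) → 0 H
  atom 11: N, bond orders sum to 1 (valence 3) → 2 H
  atom 12: C, bond orders sum to 4 (valence 4) → 0 H
  atom 13: C, bond orders sum to 3 (valence 4) → 1 H
  atom 14: C, bond orders sum to 4 (valence 4) → 0 H
  atom 15: O, bond orders sum to 2 (valence 2) → 0 H
  atom 16: N, bond orders sum to 1 (valence 3) → 2 H
Totals → C:11, H:8, Cl:1, F:1, N:2, O:1.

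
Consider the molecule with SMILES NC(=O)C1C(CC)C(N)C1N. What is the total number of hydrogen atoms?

15

Walk through each heavy atom and fill implicit hydrogens from standard valence (C 4, N 3, O 2, S 2, halogen 1):
  atom 1: N, bond orders sum to 1 (valence 3) → 2 H
  atom 2: C, bond orders sum to 4 (valence 4) → 0 H
  atom 3: O, bond orders sum to 2 (valence 2) → 0 H
  atom 4: C, bond orders sum to 3 (valence 4) → 1 H
  atom 5: C, bond orders sum to 3 (valence 4) → 1 H
  atom 6: C, bond orders sum to 2 (valence 4) → 2 H
  atom 7: C, bond orders sum to 1 (valence 4) → 3 H
  atom 8: C, bond orders sum to 3 (valence 4) → 1 H
  atom 9: N, bond orders sum to 1 (valence 3) → 2 H
  atom 10: C, bond orders sum to 3 (valence 4) → 1 H
  atom 11: N, bond orders sum to 1 (valence 3) → 2 H
Total hydrogens: 15.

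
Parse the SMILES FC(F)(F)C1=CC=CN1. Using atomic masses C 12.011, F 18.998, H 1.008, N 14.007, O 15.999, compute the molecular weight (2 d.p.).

First, the molecular formula is C5H4F3N (counting implicit H from valence).
  C: 5 × 12.011 = 60.055
  F: 3 × 18.998 = 56.994
  H: 4 × 1.008 = 4.032
  N: 1 × 14.007 = 14.007
Sum: 5×12.011 + 3×18.998 + 4×1.008 + 1×14.007 = 135.088 → 135.09 g/mol.

135.09 g/mol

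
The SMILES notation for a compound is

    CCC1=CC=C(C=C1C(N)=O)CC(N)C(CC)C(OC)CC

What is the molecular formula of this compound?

Walk through each heavy atom and fill implicit hydrogens from standard valence (C 4, N 3, O 2, S 2, halogen 1):
  atom 1: C, bond orders sum to 1 (valence 4) → 3 H
  atom 2: C, bond orders sum to 2 (valence 4) → 2 H
  atom 3: C, bond orders sum to 4 (valence 4) → 0 H
  atom 4: C, bond orders sum to 3 (valence 4) → 1 H
  atom 5: C, bond orders sum to 3 (valence 4) → 1 H
  atom 6: C, bond orders sum to 4 (valence 4) → 0 H
  atom 7: C, bond orders sum to 3 (valence 4) → 1 H
  atom 8: C, bond orders sum to 4 (valence 4) → 0 H
  atom 9: C, bond orders sum to 4 (valence 4) → 0 H
  atom 10: N, bond orders sum to 1 (valence 3) → 2 H
  atom 11: O, bond orders sum to 2 (valence 2) → 0 H
  atom 12: C, bond orders sum to 2 (valence 4) → 2 H
  atom 13: C, bond orders sum to 3 (valence 4) → 1 H
  atom 14: N, bond orders sum to 1 (valence 3) → 2 H
  atom 15: C, bond orders sum to 3 (valence 4) → 1 H
  atom 16: C, bond orders sum to 2 (valence 4) → 2 H
  atom 17: C, bond orders sum to 1 (valence 4) → 3 H
  atom 18: C, bond orders sum to 3 (valence 4) → 1 H
  atom 19: O, bond orders sum to 2 (valence 2) → 0 H
  atom 20: C, bond orders sum to 1 (valence 4) → 3 H
  atom 21: C, bond orders sum to 2 (valence 4) → 2 H
  atom 22: C, bond orders sum to 1 (valence 4) → 3 H
Totals → C:18, H:30, N:2, O:2.
In Hill order: C18H30N2O2.

C18H30N2O2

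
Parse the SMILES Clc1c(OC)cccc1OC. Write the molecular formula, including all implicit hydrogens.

C8H9ClO2

Walk through each heavy atom and fill implicit hydrogens from standard valence (C 4, N 3, O 2, S 2, halogen 1); for lowercase aromatic atoms, an aromatic c carries 1 H when it has two neighbours and 0 H with three, and aromatic n carries 0 H:
  atom 1: Cl (halogen, monovalent) → 0 H
  atom 2: aromatic c, 3 neighbours → 0 H
  atom 3: aromatic c, 3 neighbours → 0 H
  atom 4: O, bond orders sum to 2 (valence 2) → 0 H
  atom 5: C, bond orders sum to 1 (valence 4) → 3 H
  atom 6: aromatic c, 2 neighbours → 1 H
  atom 7: aromatic c, 2 neighbours → 1 H
  atom 8: aromatic c, 2 neighbours → 1 H
  atom 9: aromatic c, 3 neighbours → 0 H
  atom 10: O, bond orders sum to 2 (valence 2) → 0 H
  atom 11: C, bond orders sum to 1 (valence 4) → 3 H
Totals → C:8, H:9, Cl:1, O:2.
In Hill order: C8H9ClO2.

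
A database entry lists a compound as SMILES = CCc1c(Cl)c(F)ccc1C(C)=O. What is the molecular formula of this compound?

C10H10ClFO

Walk through each heavy atom and fill implicit hydrogens from standard valence (C 4, N 3, O 2, S 2, halogen 1); for lowercase aromatic atoms, an aromatic c carries 1 H when it has two neighbours and 0 H with three, and aromatic n carries 0 H:
  atom 1: C, bond orders sum to 1 (valence 4) → 3 H
  atom 2: C, bond orders sum to 2 (valence 4) → 2 H
  atom 3: aromatic c, 3 neighbours → 0 H
  atom 4: aromatic c, 3 neighbours → 0 H
  atom 5: Cl (halogen, monovalent) → 0 H
  atom 6: aromatic c, 3 neighbours → 0 H
  atom 7: F (halogen, monovalent) → 0 H
  atom 8: aromatic c, 2 neighbours → 1 H
  atom 9: aromatic c, 2 neighbours → 1 H
  atom 10: aromatic c, 3 neighbours → 0 H
  atom 11: C, bond orders sum to 4 (valence 4) → 0 H
  atom 12: C, bond orders sum to 1 (valence 4) → 3 H
  atom 13: O, bond orders sum to 2 (valence 2) → 0 H
Totals → C:10, H:10, Cl:1, F:1, O:1.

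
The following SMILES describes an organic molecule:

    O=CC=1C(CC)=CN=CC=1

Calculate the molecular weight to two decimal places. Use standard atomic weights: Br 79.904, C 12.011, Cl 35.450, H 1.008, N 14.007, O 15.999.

135.17 g/mol

First, the molecular formula is C8H9NO (counting implicit H from valence).
  C: 8 × 12.011 = 96.088
  H: 9 × 1.008 = 9.072
  N: 1 × 14.007 = 14.007
  O: 1 × 15.999 = 15.999
Sum: 8×12.011 + 9×1.008 + 1×14.007 + 1×15.999 = 135.166 → 135.17 g/mol.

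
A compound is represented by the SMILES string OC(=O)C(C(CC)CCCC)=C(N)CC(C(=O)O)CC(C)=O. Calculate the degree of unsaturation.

4

Degree of unsaturation = (number of rings) + (number of π bonds).
Ring closures in the SMILES: 0.
π bonds: 4 double bonds (each 1 DoU) → 4 DoU from unsaturation.
Total DoU = 0 + 4 = 4.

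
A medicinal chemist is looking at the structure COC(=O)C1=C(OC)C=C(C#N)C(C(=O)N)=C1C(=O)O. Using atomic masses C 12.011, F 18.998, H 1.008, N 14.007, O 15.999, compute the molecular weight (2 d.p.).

278.22 g/mol

First, the molecular formula is C12H10N2O6 (counting implicit H from valence).
  C: 12 × 12.011 = 144.132
  H: 10 × 1.008 = 10.080
  N: 2 × 14.007 = 28.014
  O: 6 × 15.999 = 95.994
Sum: 12×12.011 + 10×1.008 + 2×14.007 + 6×15.999 = 278.220 → 278.22 g/mol.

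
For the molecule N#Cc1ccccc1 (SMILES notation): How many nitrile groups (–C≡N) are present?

The nitrile motif appears at heavy-atom position 2 in the SMILES.
Nitrile count: 1.

1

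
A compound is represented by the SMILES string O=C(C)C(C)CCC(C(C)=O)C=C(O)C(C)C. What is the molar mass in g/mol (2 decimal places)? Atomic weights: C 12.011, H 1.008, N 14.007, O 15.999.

240.34 g/mol

First, the molecular formula is C14H24O3 (counting implicit H from valence).
  C: 14 × 12.011 = 168.154
  H: 24 × 1.008 = 24.192
  O: 3 × 15.999 = 47.997
Sum: 14×12.011 + 24×1.008 + 3×15.999 = 240.343 → 240.34 g/mol.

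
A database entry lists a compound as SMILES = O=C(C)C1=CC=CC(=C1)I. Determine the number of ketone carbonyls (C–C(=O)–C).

The ketone motif appears at heavy-atom position 2 in the SMILES.
Ketone count: 1.

1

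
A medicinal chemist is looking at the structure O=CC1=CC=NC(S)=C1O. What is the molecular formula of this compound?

C6H5NO2S

Walk through each heavy atom and fill implicit hydrogens from standard valence (C 4, N 3, O 2, S 2, halogen 1):
  atom 1: O, bond orders sum to 2 (valence 2) → 0 H
  atom 2: C, bond orders sum to 3 (valence 4) → 1 H
  atom 3: C, bond orders sum to 4 (valence 4) → 0 H
  atom 4: C, bond orders sum to 3 (valence 4) → 1 H
  atom 5: C, bond orders sum to 3 (valence 4) → 1 H
  atom 6: N, bond orders sum to 3 (valence 3) → 0 H
  atom 7: C, bond orders sum to 4 (valence 4) → 0 H
  atom 8: S, bond orders sum to 1 (valence 2) → 1 H
  atom 9: C, bond orders sum to 4 (valence 4) → 0 H
  atom 10: O, bond orders sum to 1 (valence 2) → 1 H
Totals → C:6, H:5, N:1, O:2, S:1.
In Hill order: C6H5NO2S.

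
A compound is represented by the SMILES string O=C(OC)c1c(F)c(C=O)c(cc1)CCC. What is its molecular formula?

Walk through each heavy atom and fill implicit hydrogens from standard valence (C 4, N 3, O 2, S 2, halogen 1); for lowercase aromatic atoms, an aromatic c carries 1 H when it has two neighbours and 0 H with three, and aromatic n carries 0 H:
  atom 1: O, bond orders sum to 2 (valence 2) → 0 H
  atom 2: C, bond orders sum to 4 (valence 4) → 0 H
  atom 3: O, bond orders sum to 2 (valence 2) → 0 H
  atom 4: C, bond orders sum to 1 (valence 4) → 3 H
  atom 5: aromatic c, 3 neighbours → 0 H
  atom 6: aromatic c, 3 neighbours → 0 H
  atom 7: F (halogen, monovalent) → 0 H
  atom 8: aromatic c, 3 neighbours → 0 H
  atom 9: C, bond orders sum to 3 (valence 4) → 1 H
  atom 10: O, bond orders sum to 2 (valence 2) → 0 H
  atom 11: aromatic c, 3 neighbours → 0 H
  atom 12: aromatic c, 2 neighbours → 1 H
  atom 13: aromatic c, 2 neighbours → 1 H
  atom 14: C, bond orders sum to 2 (valence 4) → 2 H
  atom 15: C, bond orders sum to 2 (valence 4) → 2 H
  atom 16: C, bond orders sum to 1 (valence 4) → 3 H
Totals → C:12, H:13, F:1, O:3.
In Hill order: C12H13FO3.

C12H13FO3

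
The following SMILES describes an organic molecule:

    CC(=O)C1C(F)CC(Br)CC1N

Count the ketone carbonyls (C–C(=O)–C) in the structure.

The ketone motif appears at heavy-atom position 2 in the SMILES.
Other groups present: 1 primary amine.
Ketone count: 1.

1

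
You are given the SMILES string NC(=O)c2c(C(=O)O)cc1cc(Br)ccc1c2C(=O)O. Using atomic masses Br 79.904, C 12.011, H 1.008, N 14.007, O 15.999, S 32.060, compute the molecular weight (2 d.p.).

338.11 g/mol

First, the molecular formula is C13H8BrNO5 (counting implicit H from valence).
  Br: 1 × 79.904 = 79.904
  C: 13 × 12.011 = 156.143
  H: 8 × 1.008 = 8.064
  N: 1 × 14.007 = 14.007
  O: 5 × 15.999 = 79.995
Sum: 1×79.904 + 13×12.011 + 8×1.008 + 1×14.007 + 5×15.999 = 338.113 → 338.11 g/mol.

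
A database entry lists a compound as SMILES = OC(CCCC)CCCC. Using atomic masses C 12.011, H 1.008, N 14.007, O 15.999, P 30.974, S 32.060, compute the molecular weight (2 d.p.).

144.26 g/mol

First, the molecular formula is C9H20O (counting implicit H from valence).
  C: 9 × 12.011 = 108.099
  H: 20 × 1.008 = 20.160
  O: 1 × 15.999 = 15.999
Sum: 9×12.011 + 20×1.008 + 1×15.999 = 144.258 → 144.26 g/mol.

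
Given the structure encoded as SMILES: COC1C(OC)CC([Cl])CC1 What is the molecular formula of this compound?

C8H15ClO2

Walk through each heavy atom and fill implicit hydrogens from standard valence (C 4, N 3, O 2, S 2, halogen 1):
  atom 1: C, bond orders sum to 1 (valence 4) → 3 H
  atom 2: O, bond orders sum to 2 (valence 2) → 0 H
  atom 3: C, bond orders sum to 3 (valence 4) → 1 H
  atom 4: C, bond orders sum to 3 (valence 4) → 1 H
  atom 5: O, bond orders sum to 2 (valence 2) → 0 H
  atom 6: C, bond orders sum to 1 (valence 4) → 3 H
  atom 7: C, bond orders sum to 2 (valence 4) → 2 H
  atom 8: C, bond orders sum to 3 (valence 4) → 1 H
  atom 9: Cl with explicit H count 0
  atom 10: C, bond orders sum to 2 (valence 4) → 2 H
  atom 11: C, bond orders sum to 2 (valence 4) → 2 H
Totals → C:8, H:15, Cl:1, O:2.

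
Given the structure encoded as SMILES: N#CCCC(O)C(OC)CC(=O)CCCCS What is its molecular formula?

Walk through each heavy atom and fill implicit hydrogens from standard valence (C 4, N 3, O 2, S 2, halogen 1):
  atom 1: N, bond orders sum to 3 (valence 3) → 0 H
  atom 2: C, bond orders sum to 4 (valence 4) → 0 H
  atom 3: C, bond orders sum to 2 (valence 4) → 2 H
  atom 4: C, bond orders sum to 2 (valence 4) → 2 H
  atom 5: C, bond orders sum to 3 (valence 4) → 1 H
  atom 6: O, bond orders sum to 1 (valence 2) → 1 H
  atom 7: C, bond orders sum to 3 (valence 4) → 1 H
  atom 8: O, bond orders sum to 2 (valence 2) → 0 H
  atom 9: C, bond orders sum to 1 (valence 4) → 3 H
  atom 10: C, bond orders sum to 2 (valence 4) → 2 H
  atom 11: C, bond orders sum to 4 (valence 4) → 0 H
  atom 12: O, bond orders sum to 2 (valence 2) → 0 H
  atom 13: C, bond orders sum to 2 (valence 4) → 2 H
  atom 14: C, bond orders sum to 2 (valence 4) → 2 H
  atom 15: C, bond orders sum to 2 (valence 4) → 2 H
  atom 16: C, bond orders sum to 2 (valence 4) → 2 H
  atom 17: S, bond orders sum to 1 (valence 2) → 1 H
Totals → C:12, H:21, N:1, O:3, S:1.

C12H21NO3S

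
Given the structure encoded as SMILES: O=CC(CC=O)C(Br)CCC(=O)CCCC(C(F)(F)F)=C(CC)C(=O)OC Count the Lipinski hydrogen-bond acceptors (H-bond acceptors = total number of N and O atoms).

N atoms: 0; O atoms: 5.
Lipinski HBA = 0 + 5 = 5.

5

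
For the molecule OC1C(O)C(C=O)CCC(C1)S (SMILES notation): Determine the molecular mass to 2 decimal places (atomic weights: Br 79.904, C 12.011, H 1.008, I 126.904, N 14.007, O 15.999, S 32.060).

First, the molecular formula is C8H14O3S (counting implicit H from valence).
  C: 8 × 12.011 = 96.088
  H: 14 × 1.008 = 14.112
  O: 3 × 15.999 = 47.997
  S: 1 × 32.060 = 32.060
Sum: 8×12.011 + 14×1.008 + 3×15.999 + 1×32.060 = 190.257 → 190.26 g/mol.

190.26 g/mol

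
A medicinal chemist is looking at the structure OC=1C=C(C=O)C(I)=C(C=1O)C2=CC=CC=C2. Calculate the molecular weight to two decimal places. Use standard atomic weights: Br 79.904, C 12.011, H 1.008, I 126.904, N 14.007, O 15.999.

First, the molecular formula is C13H9IO3 (counting implicit H from valence).
  C: 13 × 12.011 = 156.143
  H: 9 × 1.008 = 9.072
  I: 1 × 126.904 = 126.904
  O: 3 × 15.999 = 47.997
Sum: 13×12.011 + 9×1.008 + 1×126.904 + 3×15.999 = 340.116 → 340.12 g/mol.

340.12 g/mol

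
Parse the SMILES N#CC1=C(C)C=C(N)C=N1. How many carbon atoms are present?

7

Count every carbon token in the SMILES (each C, including those in ring-closure positions and inside branches).
Carbon count: 7.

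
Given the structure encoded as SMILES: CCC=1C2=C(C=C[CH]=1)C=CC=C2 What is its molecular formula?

C12H12

Walk through each heavy atom and fill implicit hydrogens from standard valence (C 4, N 3, O 2, S 2, halogen 1):
  atom 1: C, bond orders sum to 1 (valence 4) → 3 H
  atom 2: C, bond orders sum to 2 (valence 4) → 2 H
  atom 3: C, bond orders sum to 4 (valence 4) → 0 H
  atom 4: C, bond orders sum to 4 (valence 4) → 0 H
  atom 5: C, bond orders sum to 4 (valence 4) → 0 H
  atom 6: C, bond orders sum to 3 (valence 4) → 1 H
  atom 7: C, bond orders sum to 3 (valence 4) → 1 H
  atom 8: C with explicit H count 1
  atom 9: C, bond orders sum to 3 (valence 4) → 1 H
  atom 10: C, bond orders sum to 3 (valence 4) → 1 H
  atom 11: C, bond orders sum to 3 (valence 4) → 1 H
  atom 12: C, bond orders sum to 3 (valence 4) → 1 H
Totals → C:12, H:12.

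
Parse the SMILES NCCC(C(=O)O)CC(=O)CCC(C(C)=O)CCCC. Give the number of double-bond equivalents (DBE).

3

Degree of unsaturation = (number of rings) + (number of π bonds).
Ring closures in the SMILES: 0.
π bonds: 3 double bonds (each 1 DoU) → 3 DoU from unsaturation.
Total DoU = 0 + 3 = 3.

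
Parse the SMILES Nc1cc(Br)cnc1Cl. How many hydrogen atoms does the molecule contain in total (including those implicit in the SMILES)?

Walk through each heavy atom and fill implicit hydrogens from standard valence (C 4, N 3, O 2, S 2, halogen 1); for lowercase aromatic atoms, an aromatic c carries 1 H when it has two neighbours and 0 H with three, and aromatic n carries 0 H:
  atom 1: N, bond orders sum to 1 (valence 3) → 2 H
  atom 2: aromatic c, 3 neighbours → 0 H
  atom 3: aromatic c, 2 neighbours → 1 H
  atom 4: aromatic c, 3 neighbours → 0 H
  atom 5: Br (halogen, monovalent) → 0 H
  atom 6: aromatic c, 2 neighbours → 1 H
  atom 7: aromatic n, 2 neighbours → 0 H
  atom 8: aromatic c, 3 neighbours → 0 H
  atom 9: Cl (halogen, monovalent) → 0 H
Total hydrogens: 4.

4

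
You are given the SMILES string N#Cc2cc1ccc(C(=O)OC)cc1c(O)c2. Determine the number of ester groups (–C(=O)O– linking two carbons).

1

The ester motif appears at heavy-atom position 9 in the SMILES.
Other groups present: 1 hydroxyl, 1 nitrile.
Ester count: 1.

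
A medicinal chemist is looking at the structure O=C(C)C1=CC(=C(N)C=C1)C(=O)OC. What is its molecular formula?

Walk through each heavy atom and fill implicit hydrogens from standard valence (C 4, N 3, O 2, S 2, halogen 1):
  atom 1: O, bond orders sum to 2 (valence 2) → 0 H
  atom 2: C, bond orders sum to 4 (valence 4) → 0 H
  atom 3: C, bond orders sum to 1 (valence 4) → 3 H
  atom 4: C, bond orders sum to 4 (valence 4) → 0 H
  atom 5: C, bond orders sum to 3 (valence 4) → 1 H
  atom 6: C, bond orders sum to 4 (valence 4) → 0 H
  atom 7: C, bond orders sum to 4 (valence 4) → 0 H
  atom 8: N, bond orders sum to 1 (valence 3) → 2 H
  atom 9: C, bond orders sum to 3 (valence 4) → 1 H
  atom 10: C, bond orders sum to 3 (valence 4) → 1 H
  atom 11: C, bond orders sum to 4 (valence 4) → 0 H
  atom 12: O, bond orders sum to 2 (valence 2) → 0 H
  atom 13: O, bond orders sum to 2 (valence 2) → 0 H
  atom 14: C, bond orders sum to 1 (valence 4) → 3 H
Totals → C:10, H:11, N:1, O:3.
In Hill order: C10H11NO3.

C10H11NO3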